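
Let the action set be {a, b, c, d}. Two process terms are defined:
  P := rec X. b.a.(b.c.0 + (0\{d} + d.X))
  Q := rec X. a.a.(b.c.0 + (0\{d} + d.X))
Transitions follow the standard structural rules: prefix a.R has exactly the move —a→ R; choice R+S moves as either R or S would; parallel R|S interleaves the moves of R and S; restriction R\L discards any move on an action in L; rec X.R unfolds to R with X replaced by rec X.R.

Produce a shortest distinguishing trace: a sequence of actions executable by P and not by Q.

LTS(P): 5 reachable states
  p0 = rec X. b.a.(b.c.0 + (0\{d} + d.X)) :: —b→ p1
  p1 = a.(b.c.0 + (0\{d} + d.(rec X. b.a.(b.c.0 + (0\{d} + d.X))))) :: —a→ p2
  p2 = b.c.0 + (0\{d} + d.(rec X. b.a.(b.c.0 + (0\{d} + d.X)))) :: —b→ p3, —d→ p0
  p3 = c.0 :: —c→ p4
  p4 = 0 :: ·
LTS(Q): 5 reachable states
  q0 = rec X. a.a.(b.c.0 + (0\{d} + d.X)) :: —a→ q1
  q1 = a.(b.c.0 + (0\{d} + d.(rec X. a.a.(b.c.0 + (0\{d} + d.X))))) :: —a→ q2
  q2 = b.c.0 + (0\{d} + d.(rec X. a.a.(b.c.0 + (0\{d} + d.X)))) :: —b→ q3, —d→ q0
  q3 = c.0 :: —c→ q4
  q4 = 0 :: ·
Executing b from P (initial set {p0}):
  after b @ step 1: {p1}
  P completes σ.
Executing b from Q (initial set {q0}):
  after b @ step 1: no successor for Q

b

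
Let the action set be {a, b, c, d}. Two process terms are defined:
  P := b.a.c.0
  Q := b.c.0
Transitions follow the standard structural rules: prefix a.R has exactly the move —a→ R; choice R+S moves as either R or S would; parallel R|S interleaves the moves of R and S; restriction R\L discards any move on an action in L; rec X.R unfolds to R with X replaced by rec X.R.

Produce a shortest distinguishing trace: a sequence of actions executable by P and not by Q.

P's transition system — 4 states:
  u0 = b.a.c.0 | ··b··> u1
  u1 = a.c.0 | ··a··> u2
  u2 = c.0 | ··c··> u3
  u3 = 0 | ∅
Q's transition system — 3 states:
  v0 = b.c.0 | ··b··> v1
  v1 = c.0 | ··c··> v2
  v2 = 0 | ∅
Executing ba from P (initial set {u0}):
  after b @ step 1: {u1}
  after a @ step 2: {u2}
  P completes σ.
Executing ba from Q (initial set {v0}):
  after b @ step 1: {v1}
  after a @ step 2: ∅  — Q cannot continue

ba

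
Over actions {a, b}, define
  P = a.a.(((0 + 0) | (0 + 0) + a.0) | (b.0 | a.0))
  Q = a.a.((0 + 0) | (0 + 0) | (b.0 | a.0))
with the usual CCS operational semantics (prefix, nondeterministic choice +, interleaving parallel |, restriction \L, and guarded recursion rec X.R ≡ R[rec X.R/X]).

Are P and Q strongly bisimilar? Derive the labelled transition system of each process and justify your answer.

LTS(P): 10 reachable states
  m0 = a.a.(((0 + 0) | (0 + 0) + a.0) | (b.0 | a.0)) :: -a-> m1
  m1 = a.(((0 + 0) | (0 + 0) + a.0) | (b.0 | a.0)) :: -a-> m2
  m2 = ((0 + 0) | (0 + 0) + a.0) | (b.0 | a.0) :: -a-> m3, -a-> m4, -b-> m5
  m3 = ((0 + 0) | (0 + 0) + a.0) | (b.0 | 0) :: -a-> m6, -b-> m7
  m4 = 0 | (b.0 | a.0) :: -a-> m6, -b-> m8
  m5 = ((0 + 0) | (0 + 0) + a.0) | (0 | a.0) :: -a-> m7, -a-> m8
  m6 = 0 | (b.0 | 0) :: -b-> m9
  m7 = ((0 + 0) | (0 + 0) + a.0) | (0 | 0) :: -a-> m9
  m8 = 0 | (0 | a.0) :: -a-> m9
  m9 = 0 | (0 | 0) :: stopped
LTS(Q): 6 reachable states
  n0 = a.a.((0 + 0) | (0 + 0) | (b.0 | a.0)) :: -a-> n1
  n1 = a.((0 + 0) | (0 + 0) | (b.0 | a.0)) :: -a-> n2
  n2 = (0 + 0) | (0 + 0) | (b.0 | a.0) :: -a-> n3, -b-> n4
  n3 = (0 + 0) | (0 + 0) | (b.0 | 0) :: -b-> n5
  n4 = (0 + 0) | (0 + 0) | (0 | a.0) :: -a-> n5
  n5 = (0 + 0) | (0 + 0) | (0 | 0) :: stopped
Coarsest stable partition (strong bisimilarity classes):
  B0 = {m0}
  B1 = {m1}
  B2 = {m2}
  B3 = {m5}
  B4 = {m7, m8, n4}
  B5 = {m9, n5}
  B6 = {m3, m4, n2}
  B7 = {m6, n3}
  B8 = {n0}
  B9 = {n1}
m0 ∈ B0, n0 ∈ B8 → different blocks

NO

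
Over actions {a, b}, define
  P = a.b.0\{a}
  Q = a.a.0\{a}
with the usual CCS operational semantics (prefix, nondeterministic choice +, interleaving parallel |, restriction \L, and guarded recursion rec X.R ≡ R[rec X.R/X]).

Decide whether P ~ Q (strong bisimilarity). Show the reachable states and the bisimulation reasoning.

not bisimilar

P's transition system — 3 states:
  s0 = a.b.0\{a} has moves —a→ s1
  s1 = b.0\{a} has moves —b→ s2
  s2 = 0\{a} has moves ·
Q's transition system — 3 states:
  t0 = a.a.0\{a} has moves —a→ t1
  t1 = a.0\{a} has moves —a→ t2
  t2 = 0\{a} has moves ·
Bisimilarity quotient blocks:
  B0 = {s0}
  B1 = {s1}
  B2 = {s2, t2}
  B3 = {t0}
  B4 = {t1}
s0 ∈ B0, t0 ∈ B3 → different blocks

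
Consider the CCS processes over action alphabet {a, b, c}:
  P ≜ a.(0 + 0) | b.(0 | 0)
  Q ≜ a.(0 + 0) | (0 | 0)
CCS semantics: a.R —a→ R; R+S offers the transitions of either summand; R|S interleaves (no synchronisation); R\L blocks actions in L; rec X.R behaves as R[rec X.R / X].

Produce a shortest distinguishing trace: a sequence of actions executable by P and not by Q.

b

Reachable graph of P (4 states):
  m0 = a.(0 + 0) | b.(0 | 0) ⊢ -a-> m1, -b-> m2
  m1 = (0 + 0) | b.(0 | 0) ⊢ -b-> m3
  m2 = a.(0 + 0) | (0 | 0) ⊢ -a-> m3
  m3 = (0 + 0) | (0 | 0) ⊢ ·
Reachable graph of Q (2 states):
  n0 = a.(0 + 0) | (0 | 0) ⊢ -a-> n1
  n1 = (0 + 0) | (0 | 0) ⊢ ·
Run σ = ⟨b⟩ on P: start {m0}
  step 1 (b): {m2}
  ✓ P
Run σ = ⟨b⟩ on Q: start {n0}
  step 1 (b): no successor for Q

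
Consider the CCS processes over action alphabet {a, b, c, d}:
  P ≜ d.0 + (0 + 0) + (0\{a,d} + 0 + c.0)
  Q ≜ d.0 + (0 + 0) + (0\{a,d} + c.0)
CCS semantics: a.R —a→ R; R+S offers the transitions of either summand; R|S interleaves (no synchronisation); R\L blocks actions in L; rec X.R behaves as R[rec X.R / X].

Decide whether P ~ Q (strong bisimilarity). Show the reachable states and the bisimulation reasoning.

LTS(P): 2 reachable states
  m0 = d.0 + (0 + 0) + (0\{a,d} + 0 + c.0) :: --c--▸ m1, --d--▸ m1
  m1 = 0 :: stopped
LTS(Q): 2 reachable states
  n0 = d.0 + (0 + 0) + (0\{a,d} + c.0) :: --c--▸ n1, --d--▸ n1
  n1 = 0 :: stopped
Bisimilarity quotient blocks:
  B0 = {m0, n0}
  B1 = {m1, n1}
m0 ∈ B0, n0 ∈ B0 → same block

bisimilar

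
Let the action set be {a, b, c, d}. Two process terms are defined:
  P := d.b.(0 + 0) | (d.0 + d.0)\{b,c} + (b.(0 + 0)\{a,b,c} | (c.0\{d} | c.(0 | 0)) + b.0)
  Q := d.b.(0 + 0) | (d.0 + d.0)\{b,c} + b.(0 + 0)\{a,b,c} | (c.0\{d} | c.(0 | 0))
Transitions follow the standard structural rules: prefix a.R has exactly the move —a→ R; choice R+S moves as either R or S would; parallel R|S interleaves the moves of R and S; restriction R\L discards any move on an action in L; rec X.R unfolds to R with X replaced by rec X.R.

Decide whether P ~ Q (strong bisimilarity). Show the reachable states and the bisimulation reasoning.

P's transition system — 14 states:
  m0 = d.b.(0 + 0) | (d.0 + d.0)\{b,c} + (b.(0 + 0)\{a,b,c} | (c.0\{d} | c.(0 | 0)) + b.0) ⊢ ··b··> m1, ··b··> m2, ··c··> m3, ··c··> m4, ··d··> m5, ··d··> m6
  m1 = (0 + 0)\{a,b,c} | (c.0\{d} | c.(0 | 0)) ⊢ ··c··> m7, ··c··> m8
  m2 = 0 ⊢ deadlocked
  m3 = b.(0 + 0)\{a,b,c} | (0\{d} | c.(0 | 0)) ⊢ ··b··> m7, ··c··> m9
  m4 = b.(0 + 0)\{a,b,c} | (c.0\{d} | (0 | 0)) ⊢ ··b··> m8, ··c··> m9
  m5 = b.(0 + 0) | (d.0 + d.0)\{b,c} ⊢ ··b··> m10, ··d··> m11
  m6 = d.b.(0 + 0) | 0\{b,c} ⊢ ··d··> m11
  m7 = (0 + 0)\{a,b,c} | (0\{d} | c.(0 | 0)) ⊢ ··c··> m12
  m8 = (0 + 0)\{a,b,c} | (c.0\{d} | (0 | 0)) ⊢ ··c··> m12
  m9 = b.(0 + 0)\{a,b,c} | (0\{d} | (0 | 0)) ⊢ ··b··> m12
  m10 = (0 + 0) | (d.0 + d.0)\{b,c} ⊢ ··d··> m13
  m11 = b.(0 + 0) | 0\{b,c} ⊢ ··b··> m13
  m12 = (0 + 0)\{a,b,c} | (0\{d} | (0 | 0)) ⊢ deadlocked
  m13 = (0 + 0) | 0\{b,c} ⊢ deadlocked
Q's transition system — 13 states:
  n0 = d.b.(0 + 0) | (d.0 + d.0)\{b,c} + b.(0 + 0)\{a,b,c} | (c.0\{d} | c.(0 | 0)) ⊢ ··b··> n1, ··c··> n2, ··c··> n3, ··d··> n4, ··d··> n5
  n1 = (0 + 0)\{a,b,c} | (c.0\{d} | c.(0 | 0)) ⊢ ··c··> n6, ··c··> n7
  n2 = b.(0 + 0)\{a,b,c} | (0\{d} | c.(0 | 0)) ⊢ ··b··> n6, ··c··> n8
  n3 = b.(0 + 0)\{a,b,c} | (c.0\{d} | (0 | 0)) ⊢ ··b··> n7, ··c··> n8
  n4 = b.(0 + 0) | (d.0 + d.0)\{b,c} ⊢ ··b··> n9, ··d··> n10
  n5 = d.b.(0 + 0) | 0\{b,c} ⊢ ··d··> n10
  n6 = (0 + 0)\{a,b,c} | (0\{d} | c.(0 | 0)) ⊢ ··c··> n11
  n7 = (0 + 0)\{a,b,c} | (c.0\{d} | (0 | 0)) ⊢ ··c··> n11
  n8 = b.(0 + 0)\{a,b,c} | (0\{d} | (0 | 0)) ⊢ ··b··> n11
  n9 = (0 + 0) | (d.0 + d.0)\{b,c} ⊢ ··d··> n12
  n10 = b.(0 + 0) | 0\{b,c} ⊢ ··b··> n12
  n11 = (0 + 0)\{a,b,c} | (0\{d} | (0 | 0)) ⊢ deadlocked
  n12 = (0 + 0) | 0\{b,c} ⊢ deadlocked
Partition-refinement fixed point:
  B0 = {m0}
  B1 = {m6, n5}
  B2 = {m11, m9, n10, n8}
  B3 = {m12, m13, m2, n11, n12}
  B4 = {m1, n1}
  B5 = {m7, m8, n6, n7}
  B6 = {m5, n4}
  B7 = {m10, n9}
  B8 = {m3, m4, n2, n3}
  B9 = {n0}
m0 ∈ B0, n0 ∈ B9 → different blocks

P ≁ Q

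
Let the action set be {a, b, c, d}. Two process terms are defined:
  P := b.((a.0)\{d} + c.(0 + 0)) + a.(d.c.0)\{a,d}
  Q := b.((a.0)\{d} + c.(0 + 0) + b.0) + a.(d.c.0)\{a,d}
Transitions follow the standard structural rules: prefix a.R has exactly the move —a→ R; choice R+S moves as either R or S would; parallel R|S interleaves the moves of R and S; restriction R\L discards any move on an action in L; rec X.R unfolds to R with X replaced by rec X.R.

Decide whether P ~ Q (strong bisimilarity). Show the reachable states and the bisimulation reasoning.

NO

Reachable graph of P (5 states):
  p0 = b.((a.0)\{d} + c.(0 + 0)) + a.(d.c.0)\{a,d} has moves --a--▸ p1, --b--▸ p2
  p1 = (d.c.0)\{a,d} has moves ·
  p2 = (a.0)\{d} + c.(0 + 0) has moves --a--▸ p3, --c--▸ p4
  p3 = 0\{d} has moves ·
  p4 = 0 + 0 has moves ·
Reachable graph of Q (6 states):
  q0 = b.((a.0)\{d} + c.(0 + 0) + b.0) + a.(d.c.0)\{a,d} has moves --a--▸ q1, --b--▸ q2
  q1 = (d.c.0)\{a,d} has moves ·
  q2 = (a.0)\{d} + c.(0 + 0) + b.0 has moves --a--▸ q3, --b--▸ q4, --c--▸ q5
  q3 = 0\{d} has moves ·
  q4 = 0 has moves ·
  q5 = 0 + 0 has moves ·
Bisimilarity quotient blocks:
  B0 = {p0}
  B1 = {p1, p3, p4, q1, q3, q4, q5}
  B2 = {p2}
  B3 = {q0}
  B4 = {q2}
p0 ∈ B0, q0 ∈ B3 → different blocks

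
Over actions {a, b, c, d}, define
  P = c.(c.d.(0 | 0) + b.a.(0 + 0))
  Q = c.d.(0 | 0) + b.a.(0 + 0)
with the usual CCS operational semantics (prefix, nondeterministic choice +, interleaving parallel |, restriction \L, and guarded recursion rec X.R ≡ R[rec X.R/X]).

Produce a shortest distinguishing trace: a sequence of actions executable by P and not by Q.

cb

P's transition system — 6 states:
  s0 = c.(c.d.(0 | 0) + b.a.(0 + 0)) | —c→ s1
  s1 = c.d.(0 | 0) + b.a.(0 + 0) | —b→ s2, —c→ s3
  s2 = a.(0 + 0) | —a→ s4
  s3 = d.(0 | 0) | —d→ s5
  s4 = 0 + 0 | stopped
  s5 = 0 | 0 | stopped
Q's transition system — 5 states:
  t0 = c.d.(0 | 0) + b.a.(0 + 0) | —b→ t1, —c→ t2
  t1 = a.(0 + 0) | —a→ t3
  t2 = d.(0 | 0) | —d→ t4
  t3 = 0 + 0 | stopped
  t4 = 0 | 0 | stopped
Run σ = ⟨cb⟩ on P: start {s0}
  after c @ step 1: {s1}
  after b @ step 2: {s2}
  ✓ P
Run σ = ⟨cb⟩ on Q: start {t0}
  after c @ step 1: {t2}
  after b @ step 2: ∅  — Q cannot continue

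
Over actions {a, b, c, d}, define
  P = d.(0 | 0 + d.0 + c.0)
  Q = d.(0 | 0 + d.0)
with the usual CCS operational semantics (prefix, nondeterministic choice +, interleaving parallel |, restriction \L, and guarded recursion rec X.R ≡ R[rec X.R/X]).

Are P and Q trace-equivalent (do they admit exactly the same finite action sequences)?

Reachable graph of P (3 states):
  s0 = d.(0 | 0 + d.0 + c.0) → --d--▸ s1
  s1 = 0 | 0 + d.0 + c.0 → --c--▸ s2, --d--▸ s2
  s2 = 0 → stopped
Reachable graph of Q (3 states):
  t0 = d.(0 | 0 + d.0) → --d--▸ t1
  t1 = 0 | 0 + d.0 → --d--▸ t2
  t2 = 0 → stopped
Executing dc from P (initial set {s0}):
  step 1 (d): {s1}
  step 2 (c): {s2}
  — P admits the full trace.
Executing dc from Q (initial set {t0}):
  step 1 (d): {t1}
  step 2 (c): ∅  — Q cannot continue

NO — witness ⟨dc⟩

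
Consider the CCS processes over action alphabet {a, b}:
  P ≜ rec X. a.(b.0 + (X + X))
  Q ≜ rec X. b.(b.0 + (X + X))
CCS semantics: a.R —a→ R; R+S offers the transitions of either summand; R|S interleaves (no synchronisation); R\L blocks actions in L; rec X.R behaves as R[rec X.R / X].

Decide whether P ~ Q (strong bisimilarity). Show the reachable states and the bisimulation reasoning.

Reachable graph of P (3 states):
  m0 = rec X. a.(b.0 + (X + X)) ⊢ —a→ m1
  m1 = b.0 + ((rec X. a.(b.0 + (X + X))) + (rec X. a.(b.0 + (X + X)))) ⊢ —a→ m1, —b→ m2
  m2 = 0 ⊢ ∅
Reachable graph of Q (3 states):
  n0 = rec X. b.(b.0 + (X + X)) ⊢ —b→ n1
  n1 = b.0 + ((rec X. b.(b.0 + (X + X))) + (rec X. b.(b.0 + (X + X)))) ⊢ —b→ n1, —b→ n2
  n2 = 0 ⊢ ∅
Coarsest stable partition (strong bisimilarity classes):
  B0 = {m0}
  B1 = {m1}
  B2 = {m2, n2}
  B3 = {n0}
  B4 = {n1}
m0 ∈ B0, n0 ∈ B3 → different blocks

not bisimilar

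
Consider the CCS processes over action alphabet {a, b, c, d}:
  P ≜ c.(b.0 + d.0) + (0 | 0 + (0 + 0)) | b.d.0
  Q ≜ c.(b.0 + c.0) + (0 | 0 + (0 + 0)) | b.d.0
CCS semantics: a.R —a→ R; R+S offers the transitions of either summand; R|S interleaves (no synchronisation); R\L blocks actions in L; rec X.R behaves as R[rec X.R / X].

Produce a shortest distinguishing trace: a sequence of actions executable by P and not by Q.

cd

Reachable graph of P (5 states):
  p0 = c.(b.0 + d.0) + (0 | 0 + (0 + 0)) | b.d.0 ⊢ -b-> p1, -c-> p2
  p1 = (0 | 0 + (0 + 0)) | d.0 ⊢ -d-> p3
  p2 = b.0 + d.0 ⊢ -b-> p4, -d-> p4
  p3 = (0 | 0 + (0 + 0)) | 0 ⊢ ∅
  p4 = 0 ⊢ ∅
Reachable graph of Q (5 states):
  q0 = c.(b.0 + c.0) + (0 | 0 + (0 + 0)) | b.d.0 ⊢ -b-> q1, -c-> q2
  q1 = (0 | 0 + (0 + 0)) | d.0 ⊢ -d-> q3
  q2 = b.0 + c.0 ⊢ -b-> q4, -c-> q4
  q3 = (0 | 0 + (0 + 0)) | 0 ⊢ ∅
  q4 = 0 ⊢ ∅
Trace ⟨cd⟩ through P, begin at {p0}:
  step 1 (c): {p2}
  step 2 (d): {p4}
  — P admits the full trace.
Trace ⟨cd⟩ through Q, begin at {q0}:
  step 1 (c): {q2}
  step 2 (d): ∅ (Q stuck)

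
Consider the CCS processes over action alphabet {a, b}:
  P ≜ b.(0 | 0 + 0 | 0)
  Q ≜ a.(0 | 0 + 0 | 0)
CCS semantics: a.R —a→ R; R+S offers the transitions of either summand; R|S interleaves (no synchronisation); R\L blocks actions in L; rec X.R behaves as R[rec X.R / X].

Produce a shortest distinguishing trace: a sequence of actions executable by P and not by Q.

b

P's transition system — 2 states:
  p0 = b.(0 | 0 + 0 | 0) → —b→ p1
  p1 = 0 | 0 + 0 | 0 → ∅
Q's transition system — 2 states:
  q0 = a.(0 | 0 + 0 | 0) → —a→ q1
  q1 = 0 | 0 + 0 | 0 → ∅
Executing b from P (initial set {p0}):
  after b @ step 1: {p1}
  ✓ P
Executing b from Q (initial set {q0}):
  after b @ step 1: ∅ (Q stuck)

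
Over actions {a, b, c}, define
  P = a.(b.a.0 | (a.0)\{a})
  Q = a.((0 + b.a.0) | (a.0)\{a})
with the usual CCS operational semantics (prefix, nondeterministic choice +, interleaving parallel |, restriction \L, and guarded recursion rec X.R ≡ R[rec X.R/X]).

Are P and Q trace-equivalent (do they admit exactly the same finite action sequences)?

Reachable graph of P (4 states):
  u0 = a.(b.a.0 | (a.0)\{a}) has moves ··a··> u1
  u1 = b.a.0 | (a.0)\{a} has moves ··b··> u2
  u2 = a.0 | (a.0)\{a} has moves ··a··> u3
  u3 = 0 | (a.0)\{a} has moves (no moves)
Reachable graph of Q (4 states):
  v0 = a.((0 + b.a.0) | (a.0)\{a}) has moves ··a··> v1
  v1 = (0 + b.a.0) | (a.0)\{a} has moves ··b··> v2
  v2 = a.0 | (a.0)\{a} has moves ··a··> v3
  v3 = 0 | (a.0)\{a} has moves (no moves)
Partition-refinement fixed point:
  B0 = {u0, v0}
  B1 = {u1, v1}
  B2 = {u2, v2}
  B3 = {u3, v3}
u0 ∈ B0, v0 ∈ B0 → same block
Bisimilar ⇒ trace-equivalent.

YES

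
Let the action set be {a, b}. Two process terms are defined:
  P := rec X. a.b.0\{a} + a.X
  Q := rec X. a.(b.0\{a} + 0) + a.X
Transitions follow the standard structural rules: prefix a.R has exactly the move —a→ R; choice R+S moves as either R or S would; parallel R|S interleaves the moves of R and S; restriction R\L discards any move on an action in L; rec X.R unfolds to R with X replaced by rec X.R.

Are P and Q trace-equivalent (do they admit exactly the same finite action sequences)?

YES

P's transition system — 3 states:
  p0 = rec X. a.b.0\{a} + a.X :: —a→ p0, —a→ p1
  p1 = b.0\{a} :: —b→ p2
  p2 = 0\{a} :: deadlocked
Q's transition system — 3 states:
  q0 = rec X. a.(b.0\{a} + 0) + a.X :: —a→ q0, —a→ q1
  q1 = b.0\{a} + 0 :: —b→ q2
  q2 = 0\{a} :: deadlocked
Bisimilarity quotient blocks:
  B0 = {p0, q0}
  B1 = {p1, q1}
  B2 = {p2, q2}
p0 ∈ B0, q0 ∈ B0 → same block
Bisimilar ⇒ trace-equivalent.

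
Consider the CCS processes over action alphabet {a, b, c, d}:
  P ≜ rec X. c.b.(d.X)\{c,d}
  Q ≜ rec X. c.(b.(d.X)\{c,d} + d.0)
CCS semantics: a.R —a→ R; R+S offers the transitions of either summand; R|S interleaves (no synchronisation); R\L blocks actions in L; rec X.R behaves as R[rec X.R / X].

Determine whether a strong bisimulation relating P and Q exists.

P ≁ Q

P's transition system — 3 states:
  m0 = rec X. c.b.(d.X)\{c,d} | -c-> m1
  m1 = b.(d.(rec X. c.b.(d.X)\{c,d}))\{c,d} | -b-> m2
  m2 = (d.(rec X. c.b.(d.X)\{c,d}))\{c,d} | ∅
Q's transition system — 4 states:
  n0 = rec X. c.(b.(d.X)\{c,d} + d.0) | -c-> n1
  n1 = b.(d.(rec X. c.(b.(d.X)\{c,d} + d.0)))\{c,d} + d.0 | -b-> n2, -d-> n3
  n2 = (d.(rec X. c.(b.(d.X)\{c,d} + d.0)))\{c,d} | ∅
  n3 = 0 | ∅
Coarsest stable partition (strong bisimilarity classes):
  B0 = {m0}
  B1 = {m1}
  B2 = {m2, n2, n3}
  B3 = {n0}
  B4 = {n1}
m0 ∈ B0, n0 ∈ B3 → different blocks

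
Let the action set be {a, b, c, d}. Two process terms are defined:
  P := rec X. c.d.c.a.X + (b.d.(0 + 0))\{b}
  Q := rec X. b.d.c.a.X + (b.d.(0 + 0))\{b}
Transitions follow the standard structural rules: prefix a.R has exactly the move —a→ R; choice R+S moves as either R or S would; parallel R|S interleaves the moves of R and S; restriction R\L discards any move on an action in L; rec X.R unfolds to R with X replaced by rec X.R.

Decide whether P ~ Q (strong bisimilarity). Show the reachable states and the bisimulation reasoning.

not bisimilar

Reachable graph of P (4 states):
  m0 = rec X. c.d.c.a.X + (b.d.(0 + 0))\{b} :: ··c··> m1
  m1 = d.c.a.(rec X. c.d.c.a.X + (b.d.(0 + 0))\{b}) :: ··d··> m2
  m2 = c.a.(rec X. c.d.c.a.X + (b.d.(0 + 0))\{b}) :: ··c··> m3
  m3 = a.(rec X. c.d.c.a.X + (b.d.(0 + 0))\{b}) :: ··a··> m0
Reachable graph of Q (4 states):
  n0 = rec X. b.d.c.a.X + (b.d.(0 + 0))\{b} :: ··b··> n1
  n1 = d.c.a.(rec X. b.d.c.a.X + (b.d.(0 + 0))\{b}) :: ··d··> n2
  n2 = c.a.(rec X. b.d.c.a.X + (b.d.(0 + 0))\{b}) :: ··c··> n3
  n3 = a.(rec X. b.d.c.a.X + (b.d.(0 + 0))\{b}) :: ··a··> n0
Partition-refinement fixed point:
  B0 = {m0}
  B1 = {m1}
  B2 = {m2}
  B3 = {m3}
  B4 = {n0}
  B5 = {n1}
  B6 = {n2}
  B7 = {n3}
m0 ∈ B0, n0 ∈ B4 → different blocks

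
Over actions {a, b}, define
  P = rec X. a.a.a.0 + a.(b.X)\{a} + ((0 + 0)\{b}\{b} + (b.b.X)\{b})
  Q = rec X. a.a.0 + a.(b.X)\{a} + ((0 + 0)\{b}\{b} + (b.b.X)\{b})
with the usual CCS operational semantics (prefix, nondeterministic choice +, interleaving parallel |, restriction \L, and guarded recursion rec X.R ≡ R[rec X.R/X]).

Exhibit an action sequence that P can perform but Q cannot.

P's transition system — 6 states:
  p0 = rec X. a.a.a.0 + a.(b.X)\{a} + ((0 + 0)\{b}\{b} + (b.b.X)\{b}) :: —a→ p1, —a→ p2
  p1 = (b.(rec X. a.a.a.0 + a.(b.X)\{a} + ((0 + 0)\{b}\{b} + (b.b.X)\{b})))\{a} :: —b→ p3
  p2 = a.a.0 :: —a→ p4
  p3 = (rec X. a.a.a.0 + a.(b.X)\{a} + ((0 + 0)\{b}\{b} + (b.b.X)\{b}))\{a} :: ·
  p4 = a.0 :: —a→ p5
  p5 = 0 :: ·
Q's transition system — 5 states:
  q0 = rec X. a.a.0 + a.(b.X)\{a} + ((0 + 0)\{b}\{b} + (b.b.X)\{b}) :: —a→ q1, —a→ q2
  q1 = (b.(rec X. a.a.0 + a.(b.X)\{a} + ((0 + 0)\{b}\{b} + (b.b.X)\{b})))\{a} :: —b→ q3
  q2 = a.0 :: —a→ q4
  q3 = (rec X. a.a.0 + a.(b.X)\{a} + ((0 + 0)\{b}\{b} + (b.b.X)\{b}))\{a} :: ·
  q4 = 0 :: ·
Executing aaa from P (initial set {p0}):
  step 1 (a): {p1, p2}
  step 2 (a): {p4}
  step 3 (a): {p5}
  — P admits the full trace.
Executing aaa from Q (initial set {q0}):
  step 1 (a): {q1, q2}
  step 2 (a): {q4}
  step 3 (a): ∅  — Q cannot continue

aaa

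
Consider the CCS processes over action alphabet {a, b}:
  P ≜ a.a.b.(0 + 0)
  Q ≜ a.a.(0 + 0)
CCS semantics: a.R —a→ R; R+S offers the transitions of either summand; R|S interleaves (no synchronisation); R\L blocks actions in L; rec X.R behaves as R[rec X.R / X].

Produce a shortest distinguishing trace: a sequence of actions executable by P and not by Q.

Reachable graph of P (4 states):
  s0 = a.a.b.(0 + 0) | —a→ s1
  s1 = a.b.(0 + 0) | —a→ s2
  s2 = b.(0 + 0) | —b→ s3
  s3 = 0 + 0 | ∅
Reachable graph of Q (3 states):
  t0 = a.a.(0 + 0) | —a→ t1
  t1 = a.(0 + 0) | —a→ t2
  t2 = 0 + 0 | ∅
Trace ⟨aab⟩ through P, begin at {s0}:
  after a @ step 1: {s1}
  after a @ step 2: {s2}
  after b @ step 3: {s3}
  ✓ P
Trace ⟨aab⟩ through Q, begin at {t0}:
  after a @ step 1: {t1}
  after a @ step 2: {t2}
  after b @ step 3: no successor for Q

aab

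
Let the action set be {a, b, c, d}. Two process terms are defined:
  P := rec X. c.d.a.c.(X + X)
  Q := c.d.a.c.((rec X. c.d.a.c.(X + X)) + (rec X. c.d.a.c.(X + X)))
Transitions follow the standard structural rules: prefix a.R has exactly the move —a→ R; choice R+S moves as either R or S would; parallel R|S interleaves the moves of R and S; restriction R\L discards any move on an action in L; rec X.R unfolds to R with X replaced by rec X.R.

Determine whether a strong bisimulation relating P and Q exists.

bisimilar

P's transition system — 5 states:
  s0 = rec X. c.d.a.c.(X + X) | --c--▸ s1
  s1 = d.a.c.((rec X. c.d.a.c.(X + X)) + (rec X. c.d.a.c.(X + X))) | --d--▸ s2
  s2 = a.c.((rec X. c.d.a.c.(X + X)) + (rec X. c.d.a.c.(X + X))) | --a--▸ s3
  s3 = c.((rec X. c.d.a.c.(X + X)) + (rec X. c.d.a.c.(X + X))) | --c--▸ s4
  s4 = (rec X. c.d.a.c.(X + X)) + (rec X. c.d.a.c.(X + X)) | --c--▸ s1
Q's transition system — 5 states:
  t0 = c.d.a.c.((rec X. c.d.a.c.(X + X)) + (rec X. c.d.a.c.(X + X))) | --c--▸ t1
  t1 = d.a.c.((rec X. c.d.a.c.(X + X)) + (rec X. c.d.a.c.(X + X))) | --d--▸ t2
  t2 = a.c.((rec X. c.d.a.c.(X + X)) + (rec X. c.d.a.c.(X + X))) | --a--▸ t3
  t3 = c.((rec X. c.d.a.c.(X + X)) + (rec X. c.d.a.c.(X + X))) | --c--▸ t4
  t4 = (rec X. c.d.a.c.(X + X)) + (rec X. c.d.a.c.(X + X)) | --c--▸ t1
Bisimilarity quotient blocks:
  B0 = {s0, s4, t0, t4}
  B1 = {s1, t1}
  B2 = {s2, t2}
  B3 = {s3, t3}
s0 ∈ B0, t0 ∈ B0 → same block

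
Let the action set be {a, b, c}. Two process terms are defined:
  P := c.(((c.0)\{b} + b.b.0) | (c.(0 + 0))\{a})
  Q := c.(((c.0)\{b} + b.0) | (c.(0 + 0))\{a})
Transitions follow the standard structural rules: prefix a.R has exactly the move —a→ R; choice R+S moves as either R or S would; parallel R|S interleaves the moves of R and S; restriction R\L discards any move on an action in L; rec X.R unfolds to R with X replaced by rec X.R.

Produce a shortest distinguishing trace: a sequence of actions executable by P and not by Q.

cbb

P's transition system — 9 states:
  s0 = c.(((c.0)\{b} + b.b.0) | (c.(0 + 0))\{a}) ⊢ -c-> s1
  s1 = ((c.0)\{b} + b.b.0) | (c.(0 + 0))\{a} ⊢ -b-> s2, -c-> s3, -c-> s4
  s2 = b.0 | (c.(0 + 0))\{a} ⊢ -b-> s5, -c-> s6
  s3 = ((c.0)\{b} + b.b.0) | (0 + 0)\{a} ⊢ -b-> s6, -c-> s7
  s4 = 0\{b} | (c.(0 + 0))\{a} ⊢ -c-> s7
  s5 = 0 | (c.(0 + 0))\{a} ⊢ -c-> s8
  s6 = b.0 | (0 + 0)\{a} ⊢ -b-> s8
  s7 = 0\{b} | (0 + 0)\{a} ⊢ stopped
  s8 = 0 | (0 + 0)\{a} ⊢ stopped
Q's transition system — 7 states:
  t0 = c.(((c.0)\{b} + b.0) | (c.(0 + 0))\{a}) ⊢ -c-> t1
  t1 = ((c.0)\{b} + b.0) | (c.(0 + 0))\{a} ⊢ -b-> t2, -c-> t3, -c-> t4
  t2 = 0 | (c.(0 + 0))\{a} ⊢ -c-> t5
  t3 = ((c.0)\{b} + b.0) | (0 + 0)\{a} ⊢ -b-> t5, -c-> t6
  t4 = 0\{b} | (c.(0 + 0))\{a} ⊢ -c-> t6
  t5 = 0 | (0 + 0)\{a} ⊢ stopped
  t6 = 0\{b} | (0 + 0)\{a} ⊢ stopped
Trace ⟨cbb⟩ through P, begin at {s0}:
  step 1 (c): {s1}
  step 2 (b): {s2}
  step 3 (b): {s5}
  — P admits the full trace.
Trace ⟨cbb⟩ through Q, begin at {t0}:
  step 1 (c): {t1}
  step 2 (b): {t2}
  step 3 (b): ∅  — Q cannot continue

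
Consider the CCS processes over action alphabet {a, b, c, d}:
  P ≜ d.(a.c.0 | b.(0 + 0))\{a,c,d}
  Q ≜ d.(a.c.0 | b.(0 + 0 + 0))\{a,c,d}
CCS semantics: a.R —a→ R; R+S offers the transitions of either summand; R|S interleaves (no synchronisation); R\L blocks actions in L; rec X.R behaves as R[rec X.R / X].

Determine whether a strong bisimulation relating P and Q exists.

P ~ Q

P's transition system — 3 states:
  u0 = d.(a.c.0 | b.(0 + 0))\{a,c,d} → =d=> u1
  u1 = (a.c.0 | b.(0 + 0))\{a,c,d} → =b=> u2
  u2 = (a.c.0 | (0 + 0))\{a,c,d} → (no moves)
Q's transition system — 3 states:
  v0 = d.(a.c.0 | b.(0 + 0 + 0))\{a,c,d} → =d=> v1
  v1 = (a.c.0 | b.(0 + 0 + 0))\{a,c,d} → =b=> v2
  v2 = (a.c.0 | (0 + 0 + 0))\{a,c,d} → (no moves)
Coarsest stable partition (strong bisimilarity classes):
  B0 = {u0, v0}
  B1 = {u1, v1}
  B2 = {u2, v2}
u0 ∈ B0, v0 ∈ B0 → same block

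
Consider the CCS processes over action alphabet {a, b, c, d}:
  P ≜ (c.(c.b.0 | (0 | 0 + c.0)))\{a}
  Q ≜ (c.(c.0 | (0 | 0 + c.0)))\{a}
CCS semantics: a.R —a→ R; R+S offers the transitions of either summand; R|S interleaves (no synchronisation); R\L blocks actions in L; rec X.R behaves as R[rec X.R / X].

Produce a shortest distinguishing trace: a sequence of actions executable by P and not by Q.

ccb

LTS(P): 7 reachable states
  m0 = (c.(c.b.0 | (0 | 0 + c.0)))\{a} ⊢ --c--▸ m1
  m1 = (c.b.0 | (0 | 0 + c.0))\{a} ⊢ --c--▸ m2, --c--▸ m3
  m2 = (b.0 | (0 | 0 + c.0))\{a} ⊢ --b--▸ m4, --c--▸ m5
  m3 = (c.b.0 | 0)\{a} ⊢ --c--▸ m5
  m4 = (0 | (0 | 0 + c.0))\{a} ⊢ --c--▸ m6
  m5 = (b.0 | 0)\{a} ⊢ --b--▸ m6
  m6 = (0 | 0)\{a} ⊢ (no moves)
LTS(Q): 5 reachable states
  n0 = (c.(c.0 | (0 | 0 + c.0)))\{a} ⊢ --c--▸ n1
  n1 = (c.0 | (0 | 0 + c.0))\{a} ⊢ --c--▸ n2, --c--▸ n3
  n2 = (0 | (0 | 0 + c.0))\{a} ⊢ --c--▸ n4
  n3 = (c.0 | 0)\{a} ⊢ --c--▸ n4
  n4 = (0 | 0)\{a} ⊢ (no moves)
Run σ = ⟨ccb⟩ on P: start {m0}
  step 1 (c): {m1}
  step 2 (c): {m2, m3}
  step 3 (b): {m4}
  P completes σ.
Run σ = ⟨ccb⟩ on Q: start {n0}
  step 1 (c): {n1}
  step 2 (c): {n2, n3}
  step 3 (b): ∅  — Q cannot continue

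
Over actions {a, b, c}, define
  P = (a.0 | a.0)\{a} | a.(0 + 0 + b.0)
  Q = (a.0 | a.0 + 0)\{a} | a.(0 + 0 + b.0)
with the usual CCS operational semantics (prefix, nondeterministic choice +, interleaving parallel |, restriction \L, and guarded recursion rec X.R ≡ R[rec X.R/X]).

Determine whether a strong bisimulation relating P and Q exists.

bisimilar

Reachable graph of P (3 states):
  p0 = (a.0 | a.0)\{a} | a.(0 + 0 + b.0) ⊢ —a→ p1
  p1 = (a.0 | a.0)\{a} | (0 + 0 + b.0) ⊢ —b→ p2
  p2 = (a.0 | a.0)\{a} | 0 ⊢ ·
Reachable graph of Q (3 states):
  q0 = (a.0 | a.0 + 0)\{a} | a.(0 + 0 + b.0) ⊢ —a→ q1
  q1 = (a.0 | a.0 + 0)\{a} | (0 + 0 + b.0) ⊢ —b→ q2
  q2 = (a.0 | a.0 + 0)\{a} | 0 ⊢ ·
Partition-refinement fixed point:
  B0 = {p0, q0}
  B1 = {p1, q1}
  B2 = {p2, q2}
p0 ∈ B0, q0 ∈ B0 → same block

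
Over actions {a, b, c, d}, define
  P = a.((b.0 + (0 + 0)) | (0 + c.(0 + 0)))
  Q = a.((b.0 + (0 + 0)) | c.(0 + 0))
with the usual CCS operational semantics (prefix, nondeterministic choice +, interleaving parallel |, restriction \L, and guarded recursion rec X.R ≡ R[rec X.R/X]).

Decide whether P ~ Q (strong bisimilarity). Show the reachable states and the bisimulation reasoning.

LTS(P): 5 reachable states
  p0 = a.((b.0 + (0 + 0)) | (0 + c.(0 + 0))) has moves =a=> p1
  p1 = (b.0 + (0 + 0)) | (0 + c.(0 + 0)) has moves =b=> p2, =c=> p3
  p2 = 0 | (0 + c.(0 + 0)) has moves =c=> p4
  p3 = (b.0 + (0 + 0)) | (0 + 0) has moves =b=> p4
  p4 = 0 | (0 + 0) has moves ∅
LTS(Q): 5 reachable states
  q0 = a.((b.0 + (0 + 0)) | c.(0 + 0)) has moves =a=> q1
  q1 = (b.0 + (0 + 0)) | c.(0 + 0) has moves =b=> q2, =c=> q3
  q2 = 0 | c.(0 + 0) has moves =c=> q4
  q3 = (b.0 + (0 + 0)) | (0 + 0) has moves =b=> q4
  q4 = 0 | (0 + 0) has moves ∅
Coarsest stable partition (strong bisimilarity classes):
  B0 = {p0, q0}
  B1 = {p1, q1}
  B2 = {p2, q2}
  B3 = {p4, q4}
  B4 = {p3, q3}
p0 ∈ B0, q0 ∈ B0 → same block

YES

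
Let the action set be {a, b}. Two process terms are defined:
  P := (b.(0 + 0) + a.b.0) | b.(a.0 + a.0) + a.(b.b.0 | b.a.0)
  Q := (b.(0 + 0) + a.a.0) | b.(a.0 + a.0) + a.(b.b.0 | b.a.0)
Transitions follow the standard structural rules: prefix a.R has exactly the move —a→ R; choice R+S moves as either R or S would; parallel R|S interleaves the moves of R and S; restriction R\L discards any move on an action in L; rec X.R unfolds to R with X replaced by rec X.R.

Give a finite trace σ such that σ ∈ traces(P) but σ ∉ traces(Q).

Reachable graph of P (19 states):
  s0 = (b.(0 + 0) + a.b.0) | b.(a.0 + a.0) + a.(b.b.0 | b.a.0) ⊢ ··a··> s1, ··a··> s2, ··b··> s3, ··b··> s4
  s1 = b.0 | b.(a.0 + a.0) ⊢ ··b··> s5, ··b··> s6
  s2 = b.b.0 | b.a.0 ⊢ ··b··> s7, ··b··> s8
  s3 = (0 + 0) | b.(a.0 + a.0) ⊢ ··b··> s9
  s4 = (b.(0 + 0) + a.b.0) | (a.0 + a.0) ⊢ ··a··> s10, ··a··> s6, ··b··> s9
  s5 = 0 | b.(a.0 + a.0) ⊢ ··b··> s11
  s6 = b.0 | (a.0 + a.0) ⊢ ··a··> s12, ··b··> s11
  s7 = b.0 | b.a.0 ⊢ ··b··> s13, ··b··> s14
  s8 = b.b.0 | a.0 ⊢ ··a··> s15, ··b··> s14
  s9 = (0 + 0) | (a.0 + a.0) ⊢ ··a··> s16
  s10 = (b.(0 + 0) + a.b.0) | 0 ⊢ ··a··> s12, ··b··> s16
  s11 = 0 | (a.0 + a.0) ⊢ ··a··> s17
  s12 = b.0 | 0 ⊢ ··b··> s17
  s13 = 0 | b.a.0 ⊢ ··b··> s18
  s14 = b.0 | a.0 ⊢ ··a··> s12, ··b··> s18
  s15 = b.b.0 | 0 ⊢ ··b··> s12
  s16 = (0 + 0) | 0 ⊢ stopped
  s17 = 0 | 0 ⊢ stopped
  s18 = 0 | a.0 ⊢ ··a··> s17
Reachable graph of Q (20 states):
  t0 = (b.(0 + 0) + a.a.0) | b.(a.0 + a.0) + a.(b.b.0 | b.a.0) ⊢ ··a··> t1, ··a··> t2, ··b··> t3, ··b··> t4
  t1 = a.0 | b.(a.0 + a.0) ⊢ ··a··> t5, ··b··> t6
  t2 = b.b.0 | b.a.0 ⊢ ··b··> t7, ··b··> t8
  t3 = (0 + 0) | b.(a.0 + a.0) ⊢ ··b··> t9
  t4 = (b.(0 + 0) + a.a.0) | (a.0 + a.0) ⊢ ··a··> t10, ··a··> t6, ··b··> t9
  t5 = 0 | b.(a.0 + a.0) ⊢ ··b··> t11
  t6 = a.0 | (a.0 + a.0) ⊢ ··a··> t11, ··a··> t12
  t7 = b.0 | b.a.0 ⊢ ··b··> t13, ··b··> t14
  t8 = b.b.0 | a.0 ⊢ ··a··> t15, ··b··> t14
  t9 = (0 + 0) | (a.0 + a.0) ⊢ ··a··> t16
  t10 = (b.(0 + 0) + a.a.0) | 0 ⊢ ··a··> t12, ··b··> t16
  t11 = 0 | (a.0 + a.0) ⊢ ··a··> t17
  t12 = a.0 | 0 ⊢ ··a··> t17
  t13 = 0 | b.a.0 ⊢ ··b··> t18
  t14 = b.0 | a.0 ⊢ ··a··> t19, ··b··> t18
  t15 = b.b.0 | 0 ⊢ ··b··> t19
  t16 = (0 + 0) | 0 ⊢ stopped
  t17 = 0 | 0 ⊢ stopped
  t18 = 0 | a.0 ⊢ ··a··> t17
  t19 = b.0 | 0 ⊢ ··b··> t17
Run σ = ⟨baab⟩ on P: start {s0}
  step 1 (b): {s3, s4}
  step 2 (a): {s10, s6}
  step 3 (a): {s12}
  step 4 (b): {s17}
  ✓ P
Run σ = ⟨baab⟩ on Q: start {t0}
  step 1 (b): {t3, t4}
  step 2 (a): {t10, t6}
  step 3 (a): {t11, t12}
  step 4 (b): no successor for Q

baab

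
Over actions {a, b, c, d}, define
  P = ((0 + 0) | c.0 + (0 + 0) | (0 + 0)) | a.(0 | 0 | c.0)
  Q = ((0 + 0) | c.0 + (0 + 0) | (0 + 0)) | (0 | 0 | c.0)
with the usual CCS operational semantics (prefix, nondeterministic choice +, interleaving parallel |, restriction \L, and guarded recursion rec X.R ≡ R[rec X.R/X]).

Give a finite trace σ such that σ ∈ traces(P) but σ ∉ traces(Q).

a

P's transition system — 6 states:
  p0 = ((0 + 0) | c.0 + (0 + 0) | (0 + 0)) | a.(0 | 0 | c.0) ⊢ —a→ p1, —c→ p2
  p1 = ((0 + 0) | c.0 + (0 + 0) | (0 + 0)) | (0 | 0 | c.0) ⊢ —c→ p3, —c→ p4
  p2 = (0 + 0) | 0 | a.(0 | 0 | c.0) ⊢ —a→ p4
  p3 = ((0 + 0) | c.0 + (0 + 0) | (0 + 0)) | (0 | 0 | 0) ⊢ —c→ p5
  p4 = (0 + 0) | 0 | (0 | 0 | c.0) ⊢ —c→ p5
  p5 = (0 + 0) | 0 | (0 | 0 | 0) ⊢ stopped
Q's transition system — 4 states:
  q0 = ((0 + 0) | c.0 + (0 + 0) | (0 + 0)) | (0 | 0 | c.0) ⊢ —c→ q1, —c→ q2
  q1 = ((0 + 0) | c.0 + (0 + 0) | (0 + 0)) | (0 | 0 | 0) ⊢ —c→ q3
  q2 = (0 + 0) | 0 | (0 | 0 | c.0) ⊢ —c→ q3
  q3 = (0 + 0) | 0 | (0 | 0 | 0) ⊢ stopped
Trace ⟨a⟩ through P, begin at {p0}:
  after a @ step 1: {p1}
  ✓ P
Trace ⟨a⟩ through Q, begin at {q0}:
  after a @ step 1: ∅  — Q cannot continue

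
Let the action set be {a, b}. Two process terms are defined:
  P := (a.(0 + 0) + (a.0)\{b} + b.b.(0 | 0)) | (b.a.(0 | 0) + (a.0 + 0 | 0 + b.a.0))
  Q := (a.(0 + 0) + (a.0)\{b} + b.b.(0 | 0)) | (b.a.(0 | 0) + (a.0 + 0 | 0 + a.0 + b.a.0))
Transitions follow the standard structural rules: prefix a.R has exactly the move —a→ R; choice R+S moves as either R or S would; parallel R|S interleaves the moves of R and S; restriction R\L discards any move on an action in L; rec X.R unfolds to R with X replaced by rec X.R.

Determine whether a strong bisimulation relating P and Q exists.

YES

Reachable graph of P (25 states):
  p0 = (a.(0 + 0) + (a.0)\{b} + b.b.(0 | 0)) | (b.a.(0 | 0) + (a.0 + 0 | 0 + b.a.0)) | --a--▸ p1, --a--▸ p2, --a--▸ p3, --b--▸ p4, --b--▸ p5, --b--▸ p6
  p1 = (0 + 0) | (b.a.(0 | 0) + (a.0 + 0 | 0 + b.a.0)) | --a--▸ p7, --b--▸ p8, --b--▸ p9
  p2 = (a.(0 + 0) + (a.0)\{b} + b.b.(0 | 0)) | 0 | --a--▸ p10, --a--▸ p7, --b--▸ p11
  p3 = 0\{b} | (b.a.(0 | 0) + (a.0 + 0 | 0 + b.a.0)) | --a--▸ p10, --b--▸ p12, --b--▸ p13
  p4 = (a.(0 + 0) + (a.0)\{b} + b.b.(0 | 0)) | a.(0 | 0) | --a--▸ p12, --a--▸ p14, --a--▸ p8, --b--▸ p15
  p5 = (a.(0 + 0) + (a.0)\{b} + b.b.(0 | 0)) | a.0 | --a--▸ p13, --a--▸ p2, --a--▸ p9, --b--▸ p16
  p6 = b.(0 | 0) | (b.a.(0 | 0) + (a.0 + 0 | 0 + b.a.0)) | --a--▸ p11, --b--▸ p15, --b--▸ p16, --b--▸ p17
  p7 = (0 + 0) | 0 | deadlocked
  p8 = (0 + 0) | a.(0 | 0) | --a--▸ p18
  p9 = (0 + 0) | a.0 | --a--▸ p7
  p10 = 0\{b} | 0 | deadlocked
  p11 = b.(0 | 0) | 0 | --b--▸ p19
  p12 = 0\{b} | a.(0 | 0) | --a--▸ p20
  p13 = 0\{b} | a.0 | --a--▸ p10
  p14 = (a.(0 + 0) + (a.0)\{b} + b.b.(0 | 0)) | (0 | 0) | --a--▸ p18, --a--▸ p20, --b--▸ p21
  p15 = b.(0 | 0) | a.(0 | 0) | --a--▸ p21, --b--▸ p22
  p16 = b.(0 | 0) | a.0 | --a--▸ p11, --b--▸ p23
  p17 = 0 | 0 | (b.a.(0 | 0) + (a.0 + 0 | 0 + b.a.0)) | --a--▸ p19, --b--▸ p22, --b--▸ p23
  p18 = (0 + 0) | (0 | 0) | deadlocked
  p19 = 0 | 0 | 0 | deadlocked
  p20 = 0\{b} | (0 | 0) | deadlocked
  p21 = b.(0 | 0) | (0 | 0) | --b--▸ p24
  p22 = 0 | 0 | a.(0 | 0) | --a--▸ p24
  p23 = 0 | 0 | a.0 | --a--▸ p19
  p24 = 0 | 0 | (0 | 0) | deadlocked
Reachable graph of Q (25 states):
  q0 = (a.(0 + 0) + (a.0)\{b} + b.b.(0 | 0)) | (b.a.(0 | 0) + (a.0 + 0 | 0 + a.0 + b.a.0)) | --a--▸ q1, --a--▸ q2, --a--▸ q3, --b--▸ q4, --b--▸ q5, --b--▸ q6
  q1 = (0 + 0) | (b.a.(0 | 0) + (a.0 + 0 | 0 + a.0 + b.a.0)) | --a--▸ q7, --b--▸ q8, --b--▸ q9
  q2 = (a.(0 + 0) + (a.0)\{b} + b.b.(0 | 0)) | 0 | --a--▸ q10, --a--▸ q7, --b--▸ q11
  q3 = 0\{b} | (b.a.(0 | 0) + (a.0 + 0 | 0 + a.0 + b.a.0)) | --a--▸ q10, --b--▸ q12, --b--▸ q13
  q4 = (a.(0 + 0) + (a.0)\{b} + b.b.(0 | 0)) | a.(0 | 0) | --a--▸ q12, --a--▸ q14, --a--▸ q8, --b--▸ q15
  q5 = (a.(0 + 0) + (a.0)\{b} + b.b.(0 | 0)) | a.0 | --a--▸ q13, --a--▸ q2, --a--▸ q9, --b--▸ q16
  q6 = b.(0 | 0) | (b.a.(0 | 0) + (a.0 + 0 | 0 + a.0 + b.a.0)) | --a--▸ q11, --b--▸ q15, --b--▸ q16, --b--▸ q17
  q7 = (0 + 0) | 0 | deadlocked
  q8 = (0 + 0) | a.(0 | 0) | --a--▸ q18
  q9 = (0 + 0) | a.0 | --a--▸ q7
  q10 = 0\{b} | 0 | deadlocked
  q11 = b.(0 | 0) | 0 | --b--▸ q19
  q12 = 0\{b} | a.(0 | 0) | --a--▸ q20
  q13 = 0\{b} | a.0 | --a--▸ q10
  q14 = (a.(0 + 0) + (a.0)\{b} + b.b.(0 | 0)) | (0 | 0) | --a--▸ q18, --a--▸ q20, --b--▸ q21
  q15 = b.(0 | 0) | a.(0 | 0) | --a--▸ q21, --b--▸ q22
  q16 = b.(0 | 0) | a.0 | --a--▸ q11, --b--▸ q23
  q17 = 0 | 0 | (b.a.(0 | 0) + (a.0 + 0 | 0 + a.0 + b.a.0)) | --a--▸ q19, --b--▸ q22, --b--▸ q23
  q18 = (0 + 0) | (0 | 0) | deadlocked
  q19 = 0 | 0 | 0 | deadlocked
  q20 = 0\{b} | (0 | 0) | deadlocked
  q21 = b.(0 | 0) | (0 | 0) | --b--▸ q24
  q22 = 0 | 0 | a.(0 | 0) | --a--▸ q24
  q23 = 0 | 0 | a.0 | --a--▸ q19
  q24 = 0 | 0 | (0 | 0) | deadlocked
Coarsest stable partition (strong bisimilarity classes):
  B0 = {p0, q0}
  B1 = {p14, p2, q14, q2}
  B2 = {p10, p18, p19, p20, p24, p7, q10, q18, q19, q20, q24, q7}
  B3 = {p11, p21, q11, q21}
  B4 = {p4, p5, q4, q5}
  B5 = {p12, p13, p22, p23, p8, p9, q12, q13, q22, q23, q8, q9}
  B6 = {p15, p16, q15, q16}
  B7 = {p1, p17, p3, q1, q17, q3}
  B8 = {p6, q6}
p0 ∈ B0, q0 ∈ B0 → same block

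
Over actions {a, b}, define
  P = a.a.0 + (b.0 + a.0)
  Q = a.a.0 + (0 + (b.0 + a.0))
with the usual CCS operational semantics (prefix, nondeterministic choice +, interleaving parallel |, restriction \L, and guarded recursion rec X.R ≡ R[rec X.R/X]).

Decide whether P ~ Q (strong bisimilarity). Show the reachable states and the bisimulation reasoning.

bisimilar

Reachable graph of P (3 states):
  m0 = a.a.0 + (b.0 + a.0) has moves —a→ m1, —a→ m2, —b→ m1
  m1 = 0 has moves ∅
  m2 = a.0 has moves —a→ m1
Reachable graph of Q (3 states):
  n0 = a.a.0 + (0 + (b.0 + a.0)) has moves —a→ n1, —a→ n2, —b→ n1
  n1 = 0 has moves ∅
  n2 = a.0 has moves —a→ n1
Coarsest stable partition (strong bisimilarity classes):
  B0 = {m0, n0}
  B1 = {m1, n1}
  B2 = {m2, n2}
m0 ∈ B0, n0 ∈ B0 → same block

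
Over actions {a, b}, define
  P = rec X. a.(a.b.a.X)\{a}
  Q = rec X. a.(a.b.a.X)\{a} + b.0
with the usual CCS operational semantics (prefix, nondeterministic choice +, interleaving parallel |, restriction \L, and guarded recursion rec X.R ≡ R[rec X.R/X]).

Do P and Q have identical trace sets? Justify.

LTS(P): 2 reachable states
  m0 = rec X. a.(a.b.a.X)\{a} | =a=> m1
  m1 = (a.b.a.(rec X. a.(a.b.a.X)\{a}))\{a} | ·
LTS(Q): 3 reachable states
  n0 = rec X. a.(a.b.a.X)\{a} + b.0 | =a=> n1, =b=> n2
  n1 = (a.b.a.(rec X. a.(a.b.a.X)\{a} + b.0))\{a} | ·
  n2 = 0 | ·
Executing b from Q (initial set {n0}):
  [1] b ⇒ {n2}
  ✓ Q
Executing b from P (initial set {m0}):
  [1] b ⇒ ∅ (P stuck)

trace-distinct — witness ⟨b⟩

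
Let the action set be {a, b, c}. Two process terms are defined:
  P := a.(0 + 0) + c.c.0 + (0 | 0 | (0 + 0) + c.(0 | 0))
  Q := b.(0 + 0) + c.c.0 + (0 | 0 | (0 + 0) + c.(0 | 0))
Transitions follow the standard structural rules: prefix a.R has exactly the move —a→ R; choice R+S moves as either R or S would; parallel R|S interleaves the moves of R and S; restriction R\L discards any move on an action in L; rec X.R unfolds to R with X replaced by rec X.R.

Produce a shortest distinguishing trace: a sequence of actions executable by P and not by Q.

Reachable graph of P (5 states):
  u0 = a.(0 + 0) + c.c.0 + (0 | 0 | (0 + 0) + c.(0 | 0)) ⊢ —a→ u1, —c→ u2, —c→ u3
  u1 = 0 + 0 ⊢ ·
  u2 = 0 | 0 ⊢ ·
  u3 = c.0 ⊢ —c→ u4
  u4 = 0 ⊢ ·
Reachable graph of Q (5 states):
  v0 = b.(0 + 0) + c.c.0 + (0 | 0 | (0 + 0) + c.(0 | 0)) ⊢ —b→ v1, —c→ v2, —c→ v3
  v1 = 0 + 0 ⊢ ·
  v2 = 0 | 0 ⊢ ·
  v3 = c.0 ⊢ —c→ v4
  v4 = 0 ⊢ ·
Run σ = ⟨a⟩ on P: start {u0}
  after a @ step 1: {u1}
  — P admits the full trace.
Run σ = ⟨a⟩ on Q: start {v0}
  after a @ step 1: no successor for Q

a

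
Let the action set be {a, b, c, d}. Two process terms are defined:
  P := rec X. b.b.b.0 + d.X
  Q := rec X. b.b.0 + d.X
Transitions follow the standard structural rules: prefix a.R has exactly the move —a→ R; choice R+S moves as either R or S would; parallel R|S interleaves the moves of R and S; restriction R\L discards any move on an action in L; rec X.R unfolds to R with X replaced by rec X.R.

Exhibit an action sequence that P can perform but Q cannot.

bbb

Reachable graph of P (4 states):
  s0 = rec X. b.b.b.0 + d.X ⊢ ··b··> s1, ··d··> s0
  s1 = b.b.0 ⊢ ··b··> s2
  s2 = b.0 ⊢ ··b··> s3
  s3 = 0 ⊢ deadlocked
Reachable graph of Q (3 states):
  t0 = rec X. b.b.0 + d.X ⊢ ··b··> t1, ··d··> t0
  t1 = b.0 ⊢ ··b··> t2
  t2 = 0 ⊢ deadlocked
Run σ = ⟨bbb⟩ on P: start {s0}
  after b @ step 1: {s1}
  after b @ step 2: {s2}
  after b @ step 3: {s3}
  P completes σ.
Run σ = ⟨bbb⟩ on Q: start {t0}
  after b @ step 1: {t1}
  after b @ step 2: {t2}
  after b @ step 3: ∅  — Q cannot continue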